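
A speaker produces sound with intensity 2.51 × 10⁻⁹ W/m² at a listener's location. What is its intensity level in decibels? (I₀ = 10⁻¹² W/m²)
β = 10·log₁₀(I/I₀) = 34 dB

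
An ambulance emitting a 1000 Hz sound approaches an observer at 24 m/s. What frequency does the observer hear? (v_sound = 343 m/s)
f_obs = f·v/(v − v_s) = 1075 Hz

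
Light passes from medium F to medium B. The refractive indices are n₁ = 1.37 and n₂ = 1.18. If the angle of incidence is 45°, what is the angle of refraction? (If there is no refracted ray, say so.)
sin θ₂ = (n₁/n₂)·sin θ₁ = 0.821 → θ₂ = 55.18°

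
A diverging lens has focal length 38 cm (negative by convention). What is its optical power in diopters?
P = 1/f = -2.632 D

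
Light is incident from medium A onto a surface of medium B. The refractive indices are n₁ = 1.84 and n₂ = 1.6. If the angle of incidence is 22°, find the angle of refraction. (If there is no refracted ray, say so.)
sin θ₂ = (n₁/n₂)·sin θ₁ = 0.4308 → θ₂ = 25.52°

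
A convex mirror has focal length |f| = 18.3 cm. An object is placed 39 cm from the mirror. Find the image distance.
f = −18.3 cm (convex); 1/di = 1/f − 1/do → di = -12.46 cm (virtual image, behind mirror)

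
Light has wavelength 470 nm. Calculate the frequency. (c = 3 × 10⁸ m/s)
f = c/λ = 6.383 × 10¹⁴ Hz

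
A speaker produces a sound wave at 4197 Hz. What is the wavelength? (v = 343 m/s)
λ = v/f = 0.08173 m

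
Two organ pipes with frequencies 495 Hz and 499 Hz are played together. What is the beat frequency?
4 Hz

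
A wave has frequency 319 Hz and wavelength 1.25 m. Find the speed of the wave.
v = fλ = 398.8 m/s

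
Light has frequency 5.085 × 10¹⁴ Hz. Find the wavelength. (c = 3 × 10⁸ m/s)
λ = c/f = 590 nm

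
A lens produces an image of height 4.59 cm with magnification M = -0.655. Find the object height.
ho = |hi|/|M| = 7.008 cm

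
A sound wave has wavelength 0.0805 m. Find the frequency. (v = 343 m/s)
f = v/λ = 4261 Hz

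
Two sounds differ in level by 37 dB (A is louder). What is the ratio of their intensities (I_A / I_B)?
I_A/I_B = 10^(Δβ/10) = 5012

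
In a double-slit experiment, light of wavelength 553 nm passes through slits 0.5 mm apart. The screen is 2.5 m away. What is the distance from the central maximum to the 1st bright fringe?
y = mλL/d = 2.765 mm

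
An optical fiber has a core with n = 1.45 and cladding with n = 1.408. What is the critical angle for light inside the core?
θc = arcsin(n_cladding/n_core) = 76.18°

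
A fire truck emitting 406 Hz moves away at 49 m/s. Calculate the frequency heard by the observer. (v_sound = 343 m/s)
f_obs = f·v/(v + v_s) = 355.2 Hz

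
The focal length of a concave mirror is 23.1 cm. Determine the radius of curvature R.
R = 2|f| = 46.2 cm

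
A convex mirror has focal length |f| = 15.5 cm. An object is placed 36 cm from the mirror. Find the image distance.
f = −15.5 cm (convex); 1/di = 1/f − 1/do → di = -10.83 cm (virtual image, behind mirror)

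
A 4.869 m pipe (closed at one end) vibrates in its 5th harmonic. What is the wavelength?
λₙ = 4L/n = 3.895 m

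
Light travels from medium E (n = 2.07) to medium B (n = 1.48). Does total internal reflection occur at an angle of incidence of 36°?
θc = arcsin(n₂/n₁) = 45.64°; 36° < θc, so no — the ray refracts.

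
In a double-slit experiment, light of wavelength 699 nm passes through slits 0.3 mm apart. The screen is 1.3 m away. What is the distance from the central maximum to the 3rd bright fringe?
y = mλL/d = 9.087 mm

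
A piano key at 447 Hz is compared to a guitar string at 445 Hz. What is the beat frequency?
2 Hz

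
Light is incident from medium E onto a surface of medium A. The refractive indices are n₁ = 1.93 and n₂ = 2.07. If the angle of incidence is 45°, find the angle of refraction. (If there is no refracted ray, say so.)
sin θ₂ = (n₁/n₂)·sin θ₁ = 0.6593 → θ₂ = 41.25°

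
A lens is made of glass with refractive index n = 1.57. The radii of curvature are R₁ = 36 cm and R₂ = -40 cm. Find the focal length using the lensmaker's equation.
1/f = (n − 1)(1/R₁ − 1/R₂) → f = 33.24 cm (converging lens)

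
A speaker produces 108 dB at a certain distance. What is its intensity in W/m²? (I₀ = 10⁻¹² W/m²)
I = I₀·10^(β/10) = 6.31 × 10⁻² W/m²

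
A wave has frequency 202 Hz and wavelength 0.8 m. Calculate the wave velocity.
v = fλ = 161.6 m/s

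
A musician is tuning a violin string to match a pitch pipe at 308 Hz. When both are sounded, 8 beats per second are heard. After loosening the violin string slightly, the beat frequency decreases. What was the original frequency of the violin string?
316 Hz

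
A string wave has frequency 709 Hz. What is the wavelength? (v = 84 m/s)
λ = v/f = 0.1185 m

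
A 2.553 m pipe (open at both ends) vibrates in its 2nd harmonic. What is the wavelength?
λₙ = 2L/n = 2.553 m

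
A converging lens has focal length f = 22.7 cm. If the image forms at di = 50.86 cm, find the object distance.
1/do = 1/f − 1/di → do = 41 cm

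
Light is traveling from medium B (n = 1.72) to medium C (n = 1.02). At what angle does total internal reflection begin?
θc = arcsin(n₂/n₁) = 36.37°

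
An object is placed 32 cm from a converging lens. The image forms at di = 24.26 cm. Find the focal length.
1/f = 1/do + 1/di → f = 13.8 cm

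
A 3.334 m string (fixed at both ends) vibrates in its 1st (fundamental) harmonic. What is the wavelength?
λₙ = 2L/n = 6.668 m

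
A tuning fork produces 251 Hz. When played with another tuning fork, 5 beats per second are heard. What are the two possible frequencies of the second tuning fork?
f₂ = 251 ± 5 Hz → 256 Hz or 246 Hz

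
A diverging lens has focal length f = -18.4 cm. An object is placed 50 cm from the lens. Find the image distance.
1/di = 1/f − 1/do → di = -13.45 cm (virtual image)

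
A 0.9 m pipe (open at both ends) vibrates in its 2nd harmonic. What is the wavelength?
λₙ = 2L/n = 0.9 m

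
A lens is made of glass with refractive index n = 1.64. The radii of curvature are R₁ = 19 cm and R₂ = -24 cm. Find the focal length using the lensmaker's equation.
1/f = (n − 1)(1/R₁ − 1/R₂) → f = 16.57 cm (converging lens)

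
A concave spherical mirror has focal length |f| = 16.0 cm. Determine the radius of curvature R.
R = 2|f| = 32 cm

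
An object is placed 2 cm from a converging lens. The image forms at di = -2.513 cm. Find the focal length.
1/f = 1/do + 1/di → f = 9.797 cm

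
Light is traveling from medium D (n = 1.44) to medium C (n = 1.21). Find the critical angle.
θc = arcsin(n₂/n₁) = 57.17°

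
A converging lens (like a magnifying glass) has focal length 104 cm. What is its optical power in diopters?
P = 1/f = 0.9615 D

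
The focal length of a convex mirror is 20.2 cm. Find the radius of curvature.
R = 2|f| = 40.4 cm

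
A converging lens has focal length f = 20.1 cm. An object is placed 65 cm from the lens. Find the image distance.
1/di = 1/f − 1/do → di = 29.1 cm (real image)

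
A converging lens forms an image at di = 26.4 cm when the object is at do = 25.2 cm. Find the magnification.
M = −di/do = -1.048 (inverted image)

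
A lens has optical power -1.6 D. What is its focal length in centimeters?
f = 1/P = -62.5 cm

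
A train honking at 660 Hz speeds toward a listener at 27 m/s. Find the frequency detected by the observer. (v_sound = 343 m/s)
f_obs = f·v/(v − v_s) = 716.4 Hz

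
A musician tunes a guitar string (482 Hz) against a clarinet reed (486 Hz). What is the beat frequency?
4 Hz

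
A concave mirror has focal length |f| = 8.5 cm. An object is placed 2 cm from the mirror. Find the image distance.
f = +8.5 cm (concave); 1/di = 1/f − 1/do → di = -2.615 cm (virtual image, behind mirror)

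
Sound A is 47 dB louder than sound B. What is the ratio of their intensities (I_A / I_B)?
I_A/I_B = 10^(Δβ/10) = 50120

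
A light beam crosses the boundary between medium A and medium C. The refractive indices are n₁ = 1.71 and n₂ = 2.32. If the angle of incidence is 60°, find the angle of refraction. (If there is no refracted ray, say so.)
sin θ₂ = (n₁/n₂)·sin θ₁ = 0.6383 → θ₂ = 39.67°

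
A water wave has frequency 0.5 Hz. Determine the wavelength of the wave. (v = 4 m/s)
λ = v/f = 8 m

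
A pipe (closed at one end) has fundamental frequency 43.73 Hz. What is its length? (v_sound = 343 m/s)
L = v/(4f₁) = 1.961 m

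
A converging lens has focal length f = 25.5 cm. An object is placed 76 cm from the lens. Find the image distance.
1/di = 1/f − 1/do → di = 38.38 cm (real image)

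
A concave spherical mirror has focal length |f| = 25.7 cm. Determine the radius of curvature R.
R = 2|f| = 51.4 cm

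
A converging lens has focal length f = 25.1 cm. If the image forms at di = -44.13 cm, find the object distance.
1/do = 1/f − 1/di → do = 16 cm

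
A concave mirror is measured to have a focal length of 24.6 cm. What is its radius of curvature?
R = 2|f| = 49.2 cm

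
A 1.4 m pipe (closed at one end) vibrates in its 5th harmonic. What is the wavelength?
λₙ = 4L/n = 1.12 m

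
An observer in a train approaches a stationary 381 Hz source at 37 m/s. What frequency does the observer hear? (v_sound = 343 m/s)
f_obs = f·(v + v_o)/v = 422.1 Hz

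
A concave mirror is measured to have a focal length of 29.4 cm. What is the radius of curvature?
R = 2|f| = 58.8 cm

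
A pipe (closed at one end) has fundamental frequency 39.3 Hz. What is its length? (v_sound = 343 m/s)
L = v/(4f₁) = 2.182 m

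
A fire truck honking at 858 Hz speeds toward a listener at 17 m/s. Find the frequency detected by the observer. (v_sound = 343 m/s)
f_obs = f·v/(v − v_s) = 902.7 Hz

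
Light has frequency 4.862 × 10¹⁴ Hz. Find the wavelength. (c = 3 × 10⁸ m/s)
λ = c/f = 617 nm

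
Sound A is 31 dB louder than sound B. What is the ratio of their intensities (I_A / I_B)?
I_A/I_B = 10^(Δβ/10) = 1259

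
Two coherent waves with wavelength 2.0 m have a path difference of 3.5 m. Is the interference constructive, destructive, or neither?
neither (partial) — path difference = 1.75λ, neither a whole number of wavelengths nor an odd multiple of λ/2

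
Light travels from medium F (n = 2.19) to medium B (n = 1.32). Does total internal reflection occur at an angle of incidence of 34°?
θc = arcsin(n₂/n₁) = 37.07°; 34° < θc, so no — the ray refracts.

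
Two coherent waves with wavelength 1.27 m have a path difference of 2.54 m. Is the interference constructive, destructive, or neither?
constructive — path difference = 2λ, a whole number of wavelengths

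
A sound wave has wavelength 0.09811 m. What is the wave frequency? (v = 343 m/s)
f = v/λ = 3496 Hz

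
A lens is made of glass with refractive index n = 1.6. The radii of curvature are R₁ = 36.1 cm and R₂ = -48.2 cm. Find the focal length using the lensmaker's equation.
1/f = (n − 1)(1/R₁ − 1/R₂) → f = 34.4 cm (converging lens)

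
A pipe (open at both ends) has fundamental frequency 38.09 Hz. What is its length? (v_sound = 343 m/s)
L = v/(2f₁) = 4.502 m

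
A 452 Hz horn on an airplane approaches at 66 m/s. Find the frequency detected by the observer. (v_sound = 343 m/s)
f_obs = f·v/(v − v_s) = 559.7 Hz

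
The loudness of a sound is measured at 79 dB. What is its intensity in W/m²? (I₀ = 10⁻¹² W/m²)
I = I₀·10^(β/10) = 7.94 × 10⁻⁵ W/m²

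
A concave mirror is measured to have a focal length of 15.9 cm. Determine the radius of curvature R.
R = 2|f| = 31.8 cm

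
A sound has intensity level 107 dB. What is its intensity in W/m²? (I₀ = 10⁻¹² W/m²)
I = I₀·10^(β/10) = 5.01 × 10⁻² W/m²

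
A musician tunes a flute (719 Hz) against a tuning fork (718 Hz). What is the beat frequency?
1 Hz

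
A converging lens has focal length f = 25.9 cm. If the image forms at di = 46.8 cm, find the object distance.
1/do = 1/f − 1/di → do = 58 cm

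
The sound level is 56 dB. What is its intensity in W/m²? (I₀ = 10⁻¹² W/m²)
I = I₀·10^(β/10) = 3.98 × 10⁻⁷ W/m²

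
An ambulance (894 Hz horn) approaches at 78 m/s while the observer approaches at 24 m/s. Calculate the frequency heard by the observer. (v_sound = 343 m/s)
f_obs = f·(v + v_o)/(v − v_s) = 1238 Hz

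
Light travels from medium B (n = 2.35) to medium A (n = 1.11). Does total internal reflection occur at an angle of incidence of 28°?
θc = arcsin(n₂/n₁) = 28.19°; 28° < θc, so no — the ray refracts.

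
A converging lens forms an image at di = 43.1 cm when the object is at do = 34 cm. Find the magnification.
M = −di/do = -1.268 (inverted image)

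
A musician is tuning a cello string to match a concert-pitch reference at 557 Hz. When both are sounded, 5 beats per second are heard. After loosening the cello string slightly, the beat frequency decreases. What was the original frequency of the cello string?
562 Hz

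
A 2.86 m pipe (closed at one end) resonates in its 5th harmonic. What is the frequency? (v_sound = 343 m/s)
fₙ = nv/(4L) = 149.9 Hz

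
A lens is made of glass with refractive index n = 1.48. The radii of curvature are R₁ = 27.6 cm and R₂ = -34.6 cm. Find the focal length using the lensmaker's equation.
1/f = (n − 1)(1/R₁ − 1/R₂) → f = 31.99 cm (converging lens)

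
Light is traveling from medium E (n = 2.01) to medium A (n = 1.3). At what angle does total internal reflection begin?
θc = arcsin(n₂/n₁) = 40.3°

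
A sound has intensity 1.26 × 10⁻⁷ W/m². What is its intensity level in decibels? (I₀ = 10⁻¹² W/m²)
β = 10·log₁₀(I/I₀) = 51 dB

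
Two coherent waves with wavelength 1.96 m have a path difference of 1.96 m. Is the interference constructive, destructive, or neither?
constructive — path difference = 1λ, a whole number of wavelengths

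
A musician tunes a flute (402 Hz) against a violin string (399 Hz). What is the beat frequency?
3 Hz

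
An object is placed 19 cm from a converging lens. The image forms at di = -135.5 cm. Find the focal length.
1/f = 1/do + 1/di → f = 22.1 cm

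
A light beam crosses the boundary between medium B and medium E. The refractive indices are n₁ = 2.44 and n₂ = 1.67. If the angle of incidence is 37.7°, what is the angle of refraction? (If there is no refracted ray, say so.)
sin θ₂ = (n₁/n₂)·sin θ₁ = 0.8935 → θ₂ = 63.31°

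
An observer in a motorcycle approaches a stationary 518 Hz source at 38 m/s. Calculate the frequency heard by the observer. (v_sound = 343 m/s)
f_obs = f·(v + v_o)/v = 575.4 Hz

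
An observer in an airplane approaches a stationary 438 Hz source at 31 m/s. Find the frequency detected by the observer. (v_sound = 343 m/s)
f_obs = f·(v + v_o)/v = 477.6 Hz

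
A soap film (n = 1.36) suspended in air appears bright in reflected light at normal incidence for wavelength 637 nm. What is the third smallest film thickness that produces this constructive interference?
2nt = (m − ½)λ with m = 3 → t = (m − ½)λ/(2n) = 585.5 nm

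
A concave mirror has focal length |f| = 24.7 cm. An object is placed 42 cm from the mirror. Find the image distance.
f = +24.7 cm (concave); 1/di = 1/f − 1/do → di = 59.97 cm (real image, in front of mirror)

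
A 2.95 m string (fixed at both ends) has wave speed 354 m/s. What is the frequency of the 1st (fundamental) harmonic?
fₙ = nv/(2L) = 60 Hz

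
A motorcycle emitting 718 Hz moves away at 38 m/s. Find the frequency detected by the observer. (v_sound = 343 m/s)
f_obs = f·v/(v + v_s) = 646.4 Hz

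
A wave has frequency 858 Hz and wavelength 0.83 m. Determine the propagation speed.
v = fλ = 712.1 m/s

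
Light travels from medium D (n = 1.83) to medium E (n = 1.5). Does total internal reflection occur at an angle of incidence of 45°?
θc = arcsin(n₂/n₁) = 55.05°; 45° < θc, so no — the ray refracts.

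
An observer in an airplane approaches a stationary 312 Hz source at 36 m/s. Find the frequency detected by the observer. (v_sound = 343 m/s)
f_obs = f·(v + v_o)/v = 344.7 Hz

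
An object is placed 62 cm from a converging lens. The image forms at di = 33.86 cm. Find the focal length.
1/f = 1/do + 1/di → f = 21.9 cm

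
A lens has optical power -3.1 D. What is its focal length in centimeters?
f = 1/P = -32.26 cm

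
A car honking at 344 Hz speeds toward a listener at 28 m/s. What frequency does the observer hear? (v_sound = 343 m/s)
f_obs = f·v/(v − v_s) = 374.6 Hz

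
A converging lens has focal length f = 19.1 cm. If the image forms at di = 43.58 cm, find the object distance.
1/do = 1/f − 1/di → do = 34 cm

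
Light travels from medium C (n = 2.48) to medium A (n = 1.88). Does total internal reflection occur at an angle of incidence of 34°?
θc = arcsin(n₂/n₁) = 49.29°; 34° < θc, so no — the ray refracts.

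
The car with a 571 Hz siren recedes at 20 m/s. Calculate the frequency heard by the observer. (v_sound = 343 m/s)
f_obs = f·v/(v + v_s) = 539.5 Hz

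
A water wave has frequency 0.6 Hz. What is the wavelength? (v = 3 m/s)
λ = v/f = 5 m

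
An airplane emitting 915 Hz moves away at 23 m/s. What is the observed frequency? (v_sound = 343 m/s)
f_obs = f·v/(v + v_s) = 857.5 Hz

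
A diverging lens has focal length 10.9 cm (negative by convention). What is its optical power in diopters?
P = 1/f = -9.174 D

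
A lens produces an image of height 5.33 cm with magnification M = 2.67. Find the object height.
ho = |hi|/|M| = 1.996 cm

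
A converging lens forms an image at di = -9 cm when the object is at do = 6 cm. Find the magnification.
M = −di/do = 1.5 (upright image)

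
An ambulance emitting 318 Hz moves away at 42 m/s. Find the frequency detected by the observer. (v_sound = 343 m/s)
f_obs = f·v/(v + v_s) = 283.3 Hz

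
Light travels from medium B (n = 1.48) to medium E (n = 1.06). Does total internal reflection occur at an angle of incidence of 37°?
θc = arcsin(n₂/n₁) = 45.74°; 37° < θc, so no — the ray refracts.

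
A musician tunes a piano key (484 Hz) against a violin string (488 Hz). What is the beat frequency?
4 Hz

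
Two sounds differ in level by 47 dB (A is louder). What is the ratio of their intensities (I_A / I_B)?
I_A/I_B = 10^(Δβ/10) = 50120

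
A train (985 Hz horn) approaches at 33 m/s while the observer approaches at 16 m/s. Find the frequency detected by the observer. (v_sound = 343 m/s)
f_obs = f·(v + v_o)/(v − v_s) = 1141 Hz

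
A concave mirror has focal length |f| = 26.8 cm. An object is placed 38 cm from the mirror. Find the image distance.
f = +26.8 cm (concave); 1/di = 1/f − 1/do → di = 90.93 cm (real image, in front of mirror)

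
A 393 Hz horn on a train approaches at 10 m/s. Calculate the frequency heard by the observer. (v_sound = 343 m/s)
f_obs = f·v/(v − v_s) = 404.8 Hz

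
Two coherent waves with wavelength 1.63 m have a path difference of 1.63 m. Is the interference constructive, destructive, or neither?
constructive — path difference = 1λ, a whole number of wavelengths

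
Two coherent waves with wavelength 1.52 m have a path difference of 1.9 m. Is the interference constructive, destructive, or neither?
neither (partial) — path difference = 1.25λ, neither a whole number of wavelengths nor an odd multiple of λ/2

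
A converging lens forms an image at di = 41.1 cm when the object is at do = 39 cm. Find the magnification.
M = −di/do = -1.054 (inverted image)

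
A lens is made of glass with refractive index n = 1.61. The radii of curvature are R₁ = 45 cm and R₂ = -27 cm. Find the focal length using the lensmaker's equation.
1/f = (n − 1)(1/R₁ − 1/R₂) → f = 27.66 cm (converging lens)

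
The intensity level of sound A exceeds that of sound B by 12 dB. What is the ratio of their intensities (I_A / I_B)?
I_A/I_B = 10^(Δβ/10) = 15.85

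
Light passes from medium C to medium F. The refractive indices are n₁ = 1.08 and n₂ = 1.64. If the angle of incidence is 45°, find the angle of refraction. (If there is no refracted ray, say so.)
sin θ₂ = (n₁/n₂)·sin θ₁ = 0.4657 → θ₂ = 27.75°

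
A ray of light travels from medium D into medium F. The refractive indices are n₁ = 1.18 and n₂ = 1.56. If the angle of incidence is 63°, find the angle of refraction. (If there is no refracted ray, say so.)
sin θ₂ = (n₁/n₂)·sin θ₁ = 0.674 → θ₂ = 42.37°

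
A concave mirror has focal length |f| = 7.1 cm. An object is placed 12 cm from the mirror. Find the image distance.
f = +7.1 cm (concave); 1/di = 1/f − 1/do → di = 17.39 cm (real image, in front of mirror)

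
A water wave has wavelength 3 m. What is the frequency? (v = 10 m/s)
f = v/λ = 3.333 Hz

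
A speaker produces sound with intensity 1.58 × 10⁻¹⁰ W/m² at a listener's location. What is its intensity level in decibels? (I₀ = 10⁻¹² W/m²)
β = 10·log₁₀(I/I₀) = 21.99 dB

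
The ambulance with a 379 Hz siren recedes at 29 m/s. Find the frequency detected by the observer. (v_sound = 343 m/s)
f_obs = f·v/(v + v_s) = 349.5 Hz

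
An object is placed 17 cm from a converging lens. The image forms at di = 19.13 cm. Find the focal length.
1/f = 1/do + 1/di → f = 9.001 cm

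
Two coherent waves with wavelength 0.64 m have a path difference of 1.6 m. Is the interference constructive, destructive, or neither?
destructive — path difference = 2.5λ, an odd multiple of λ/2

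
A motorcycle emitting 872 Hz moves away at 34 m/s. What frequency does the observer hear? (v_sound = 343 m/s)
f_obs = f·v/(v + v_s) = 793.4 Hz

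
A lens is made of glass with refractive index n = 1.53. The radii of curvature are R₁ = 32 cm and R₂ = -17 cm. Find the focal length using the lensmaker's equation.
1/f = (n − 1)(1/R₁ − 1/R₂) → f = 20.95 cm (converging lens)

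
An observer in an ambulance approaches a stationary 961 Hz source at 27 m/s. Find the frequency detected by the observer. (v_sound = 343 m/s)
f_obs = f·(v + v_o)/v = 1037 Hz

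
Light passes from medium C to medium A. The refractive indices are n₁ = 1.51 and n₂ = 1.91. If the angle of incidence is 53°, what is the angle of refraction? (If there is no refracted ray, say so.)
sin θ₂ = (n₁/n₂)·sin θ₁ = 0.6314 → θ₂ = 39.15°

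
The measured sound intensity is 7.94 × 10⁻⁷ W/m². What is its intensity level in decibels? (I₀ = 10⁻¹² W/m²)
β = 10·log₁₀(I/I₀) = 59 dB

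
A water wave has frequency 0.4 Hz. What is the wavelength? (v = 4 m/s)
λ = v/f = 10 m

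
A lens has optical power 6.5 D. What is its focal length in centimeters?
f = 1/P = 15.38 cm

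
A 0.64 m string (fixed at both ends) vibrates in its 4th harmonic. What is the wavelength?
λₙ = 2L/n = 0.32 m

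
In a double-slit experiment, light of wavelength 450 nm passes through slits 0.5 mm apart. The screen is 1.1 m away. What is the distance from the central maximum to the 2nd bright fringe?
y = mλL/d = 1.98 mm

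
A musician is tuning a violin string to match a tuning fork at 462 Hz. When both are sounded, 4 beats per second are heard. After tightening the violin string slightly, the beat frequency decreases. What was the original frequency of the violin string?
458 Hz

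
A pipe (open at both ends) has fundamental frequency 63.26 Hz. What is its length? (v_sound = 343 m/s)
L = v/(2f₁) = 2.711 m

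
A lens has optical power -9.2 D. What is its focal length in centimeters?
f = 1/P = -10.87 cm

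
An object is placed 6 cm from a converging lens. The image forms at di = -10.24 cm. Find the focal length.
1/f = 1/do + 1/di → f = 14.49 cm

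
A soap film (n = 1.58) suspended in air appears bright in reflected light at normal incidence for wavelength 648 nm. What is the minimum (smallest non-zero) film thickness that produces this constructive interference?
2nt = (m − ½)λ with m = 1 → t = (m − ½)λ/(2n) = 102.5 nm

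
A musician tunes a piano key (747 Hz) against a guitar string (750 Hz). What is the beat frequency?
3 Hz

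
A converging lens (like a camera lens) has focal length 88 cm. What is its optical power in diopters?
P = 1/f = 1.136 D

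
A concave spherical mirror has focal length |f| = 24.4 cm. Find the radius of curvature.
R = 2|f| = 48.8 cm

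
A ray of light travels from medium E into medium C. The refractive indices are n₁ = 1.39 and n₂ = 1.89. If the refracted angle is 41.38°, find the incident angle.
sin θ₁ = (n₂/n₁)·sin θ₂ → θ₁ = 64.01°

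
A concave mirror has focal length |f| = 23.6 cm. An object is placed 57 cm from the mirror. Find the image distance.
f = +23.6 cm (concave); 1/di = 1/f − 1/do → di = 40.28 cm (real image, in front of mirror)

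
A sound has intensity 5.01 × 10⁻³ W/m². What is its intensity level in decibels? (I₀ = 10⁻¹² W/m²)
β = 10·log₁₀(I/I₀) = 97 dB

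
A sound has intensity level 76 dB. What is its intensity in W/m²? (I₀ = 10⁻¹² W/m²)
I = I₀·10^(β/10) = 3.98 × 10⁻⁵ W/m²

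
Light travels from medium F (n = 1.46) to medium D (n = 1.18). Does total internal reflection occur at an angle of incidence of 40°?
θc = arcsin(n₂/n₁) = 53.92°; 40° < θc, so no — the ray refracts.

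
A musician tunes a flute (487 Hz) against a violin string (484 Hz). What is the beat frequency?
3 Hz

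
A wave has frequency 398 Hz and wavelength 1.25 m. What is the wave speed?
v = fλ = 497.5 m/s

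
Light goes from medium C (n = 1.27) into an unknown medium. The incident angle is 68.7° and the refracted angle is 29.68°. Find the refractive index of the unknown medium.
n₂ = n₁·sin θ₁ / sin θ₂ = 2.39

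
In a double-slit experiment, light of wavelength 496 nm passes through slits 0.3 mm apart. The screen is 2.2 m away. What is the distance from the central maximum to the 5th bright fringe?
y = mλL/d = 18.19 mm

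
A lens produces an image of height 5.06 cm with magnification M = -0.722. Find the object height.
ho = |hi|/|M| = 7.008 cm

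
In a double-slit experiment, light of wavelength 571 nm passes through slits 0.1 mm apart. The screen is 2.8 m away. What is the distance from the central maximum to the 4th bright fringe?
y = mλL/d = 63.95 mm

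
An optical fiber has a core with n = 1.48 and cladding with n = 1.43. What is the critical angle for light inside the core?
θc = arcsin(n_cladding/n_core) = 75.06°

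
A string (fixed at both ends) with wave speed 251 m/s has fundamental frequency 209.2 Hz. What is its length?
L = v/(2f₁) = 0.5999 m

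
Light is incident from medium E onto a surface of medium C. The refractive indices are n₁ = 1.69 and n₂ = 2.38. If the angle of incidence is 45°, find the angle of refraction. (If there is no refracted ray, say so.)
sin θ₂ = (n₁/n₂)·sin θ₁ = 0.5021 → θ₂ = 30.14°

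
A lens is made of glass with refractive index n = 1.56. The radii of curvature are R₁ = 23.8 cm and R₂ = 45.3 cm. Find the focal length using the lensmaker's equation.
1/f = (n − 1)(1/R₁ − 1/R₂) → f = 89.55 cm (converging lens)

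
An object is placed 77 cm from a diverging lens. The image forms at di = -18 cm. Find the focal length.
1/f = 1/do + 1/di → f = -23.49 cm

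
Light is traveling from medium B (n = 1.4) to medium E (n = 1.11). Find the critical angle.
θc = arcsin(n₂/n₁) = 52.45°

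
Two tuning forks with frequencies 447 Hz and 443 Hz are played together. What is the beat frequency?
4 Hz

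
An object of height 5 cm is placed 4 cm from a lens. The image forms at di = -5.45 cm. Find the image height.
hi = (-di/do) × ho = 6.812 cm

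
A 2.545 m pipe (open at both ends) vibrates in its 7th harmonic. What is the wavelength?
λₙ = 2L/n = 0.7271 m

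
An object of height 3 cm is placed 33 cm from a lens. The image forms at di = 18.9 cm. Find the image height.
hi = (-di/do) × ho = -1.718 cm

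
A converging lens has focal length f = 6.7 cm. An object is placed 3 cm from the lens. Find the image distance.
1/di = 1/f − 1/do → di = -5.432 cm (virtual image)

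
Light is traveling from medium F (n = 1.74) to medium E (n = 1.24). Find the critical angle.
θc = arcsin(n₂/n₁) = 45.45°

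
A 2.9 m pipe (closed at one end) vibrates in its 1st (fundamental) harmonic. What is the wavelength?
λₙ = 4L/n = 11.6 m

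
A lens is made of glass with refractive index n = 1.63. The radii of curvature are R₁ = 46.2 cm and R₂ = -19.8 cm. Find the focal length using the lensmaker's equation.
1/f = (n − 1)(1/R₁ − 1/R₂) → f = 22 cm (converging lens)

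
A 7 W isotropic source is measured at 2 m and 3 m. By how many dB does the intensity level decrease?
Δβ = 20·log₁₀(r₂/r₁) = 3.522 dB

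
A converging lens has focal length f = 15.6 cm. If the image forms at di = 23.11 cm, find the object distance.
1/do = 1/f − 1/di → do = 48 cm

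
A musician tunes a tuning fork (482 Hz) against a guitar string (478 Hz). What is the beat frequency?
4 Hz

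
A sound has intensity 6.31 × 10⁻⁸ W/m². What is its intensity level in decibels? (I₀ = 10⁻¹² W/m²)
β = 10·log₁₀(I/I₀) = 48 dB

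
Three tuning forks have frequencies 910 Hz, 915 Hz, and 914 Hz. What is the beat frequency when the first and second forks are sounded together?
5 Hz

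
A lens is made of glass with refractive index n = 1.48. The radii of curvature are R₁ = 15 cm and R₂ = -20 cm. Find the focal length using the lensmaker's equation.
1/f = (n − 1)(1/R₁ − 1/R₂) → f = 17.86 cm (converging lens)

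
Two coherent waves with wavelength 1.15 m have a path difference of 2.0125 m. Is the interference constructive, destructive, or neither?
neither (partial) — path difference = 1.75λ, neither a whole number of wavelengths nor an odd multiple of λ/2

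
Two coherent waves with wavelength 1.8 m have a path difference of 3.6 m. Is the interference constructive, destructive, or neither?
constructive — path difference = 2λ, a whole number of wavelengths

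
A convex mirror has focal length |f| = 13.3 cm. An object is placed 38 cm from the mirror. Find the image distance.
f = −13.3 cm (convex); 1/di = 1/f − 1/do → di = -9.852 cm (virtual image, behind mirror)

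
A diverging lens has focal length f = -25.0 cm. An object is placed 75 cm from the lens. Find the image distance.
1/di = 1/f − 1/do → di = -18.75 cm (virtual image)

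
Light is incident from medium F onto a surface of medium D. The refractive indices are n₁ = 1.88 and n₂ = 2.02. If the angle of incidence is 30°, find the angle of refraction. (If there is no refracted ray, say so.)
sin θ₂ = (n₁/n₂)·sin θ₁ = 0.4653 → θ₂ = 27.73°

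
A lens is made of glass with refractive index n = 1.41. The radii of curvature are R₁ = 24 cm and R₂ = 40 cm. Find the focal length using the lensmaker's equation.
1/f = (n − 1)(1/R₁ − 1/R₂) → f = 146.3 cm (converging lens)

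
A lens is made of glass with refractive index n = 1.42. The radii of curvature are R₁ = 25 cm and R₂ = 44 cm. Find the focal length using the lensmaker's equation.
1/f = (n − 1)(1/R₁ − 1/R₂) → f = 137.8 cm (converging lens)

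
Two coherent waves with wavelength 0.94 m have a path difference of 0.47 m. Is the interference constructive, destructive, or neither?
destructive — path difference = 0.5λ, an odd multiple of λ/2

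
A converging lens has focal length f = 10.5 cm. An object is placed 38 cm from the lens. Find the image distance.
1/di = 1/f − 1/do → di = 14.51 cm (real image)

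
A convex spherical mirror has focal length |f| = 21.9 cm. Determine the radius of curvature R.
R = 2|f| = 43.8 cm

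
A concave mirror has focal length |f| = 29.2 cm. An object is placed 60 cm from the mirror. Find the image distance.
f = +29.2 cm (concave); 1/di = 1/f − 1/do → di = 56.88 cm (real image, in front of mirror)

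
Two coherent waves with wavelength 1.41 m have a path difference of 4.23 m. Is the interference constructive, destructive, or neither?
constructive — path difference = 3λ, a whole number of wavelengths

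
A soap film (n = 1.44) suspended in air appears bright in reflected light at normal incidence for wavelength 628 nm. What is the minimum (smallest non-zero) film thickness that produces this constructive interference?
2nt = (m − ½)λ with m = 1 → t = (m − ½)λ/(2n) = 109 nm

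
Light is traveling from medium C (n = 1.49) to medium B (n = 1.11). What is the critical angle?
θc = arcsin(n₂/n₁) = 48.16°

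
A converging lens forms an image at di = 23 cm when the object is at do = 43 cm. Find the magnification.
M = −di/do = -0.5349 (inverted image)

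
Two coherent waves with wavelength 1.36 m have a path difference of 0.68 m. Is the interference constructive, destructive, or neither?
destructive — path difference = 0.5λ, an odd multiple of λ/2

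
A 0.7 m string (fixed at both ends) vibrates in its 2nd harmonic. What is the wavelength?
λₙ = 2L/n = 0.7 m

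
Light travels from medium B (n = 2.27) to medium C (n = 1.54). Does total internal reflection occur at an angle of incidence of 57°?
θc = arcsin(n₂/n₁) = 42.72°; 57° > θc, so yes — total internal reflection.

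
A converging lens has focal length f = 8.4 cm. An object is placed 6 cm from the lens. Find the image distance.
1/di = 1/f − 1/do → di = -21 cm (virtual image)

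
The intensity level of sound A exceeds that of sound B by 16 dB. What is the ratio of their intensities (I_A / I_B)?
I_A/I_B = 10^(Δβ/10) = 39.81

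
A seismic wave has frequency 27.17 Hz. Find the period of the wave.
T = 1/f = 0.03681 s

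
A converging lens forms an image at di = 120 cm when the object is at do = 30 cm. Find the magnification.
M = −di/do = -4 (inverted image)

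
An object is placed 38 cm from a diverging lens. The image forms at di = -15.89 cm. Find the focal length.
1/f = 1/do + 1/di → f = -27.31 cm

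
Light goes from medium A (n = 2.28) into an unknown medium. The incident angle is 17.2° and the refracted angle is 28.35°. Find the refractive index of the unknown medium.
n₂ = n₁·sin θ₁ / sin θ₂ = 1.42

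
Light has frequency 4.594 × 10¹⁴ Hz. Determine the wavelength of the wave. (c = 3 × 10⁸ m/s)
λ = c/f = 653 nm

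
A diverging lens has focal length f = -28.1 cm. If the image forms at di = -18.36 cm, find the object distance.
1/do = 1/f − 1/di → do = 52.97 cm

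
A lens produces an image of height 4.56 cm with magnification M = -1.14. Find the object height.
ho = |hi|/|M| = 4 cm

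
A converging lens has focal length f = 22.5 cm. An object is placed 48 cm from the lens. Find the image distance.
1/di = 1/f − 1/do → di = 42.35 cm (real image)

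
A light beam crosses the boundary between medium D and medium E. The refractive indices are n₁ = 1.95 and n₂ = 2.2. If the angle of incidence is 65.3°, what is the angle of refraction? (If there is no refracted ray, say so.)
sin θ₂ = (n₁/n₂)·sin θ₁ = 0.8053 → θ₂ = 53.64°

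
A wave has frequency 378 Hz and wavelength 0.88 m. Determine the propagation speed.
v = fλ = 332.6 m/s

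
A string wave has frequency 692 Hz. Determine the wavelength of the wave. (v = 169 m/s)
λ = v/f = 0.2442 m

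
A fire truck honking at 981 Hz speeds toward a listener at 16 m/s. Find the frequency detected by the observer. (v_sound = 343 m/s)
f_obs = f·v/(v − v_s) = 1029 Hz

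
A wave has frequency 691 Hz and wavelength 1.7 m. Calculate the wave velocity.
v = fλ = 1175 m/s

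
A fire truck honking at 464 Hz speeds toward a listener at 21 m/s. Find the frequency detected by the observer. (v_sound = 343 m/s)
f_obs = f·v/(v − v_s) = 494.3 Hz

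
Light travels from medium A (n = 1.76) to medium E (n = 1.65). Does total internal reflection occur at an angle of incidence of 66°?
θc = arcsin(n₂/n₁) = 69.64°; 66° < θc, so no — the ray refracts.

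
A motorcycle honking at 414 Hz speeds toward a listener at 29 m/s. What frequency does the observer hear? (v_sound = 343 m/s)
f_obs = f·v/(v − v_s) = 452.2 Hz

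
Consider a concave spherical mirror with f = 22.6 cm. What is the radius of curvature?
R = 2|f| = 45.2 cm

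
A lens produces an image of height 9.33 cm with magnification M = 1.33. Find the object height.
ho = |hi|/|M| = 7.015 cm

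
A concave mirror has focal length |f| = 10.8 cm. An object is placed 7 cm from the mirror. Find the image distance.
f = +10.8 cm (concave); 1/di = 1/f − 1/do → di = -19.89 cm (virtual image, behind mirror)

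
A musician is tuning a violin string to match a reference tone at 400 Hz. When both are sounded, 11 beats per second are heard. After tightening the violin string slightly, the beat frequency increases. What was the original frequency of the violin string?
411 Hz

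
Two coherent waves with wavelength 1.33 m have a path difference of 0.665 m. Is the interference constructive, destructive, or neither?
destructive — path difference = 0.5λ, an odd multiple of λ/2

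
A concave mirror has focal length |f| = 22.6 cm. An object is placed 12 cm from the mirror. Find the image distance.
f = +22.6 cm (concave); 1/di = 1/f − 1/do → di = -25.58 cm (virtual image, behind mirror)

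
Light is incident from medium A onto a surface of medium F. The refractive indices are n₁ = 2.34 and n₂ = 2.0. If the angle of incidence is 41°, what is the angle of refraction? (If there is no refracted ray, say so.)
sin θ₂ = (n₁/n₂)·sin θ₁ = 0.7676 → θ₂ = 50.14°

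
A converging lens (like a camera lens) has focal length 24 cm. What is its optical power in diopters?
P = 1/f = 4.167 D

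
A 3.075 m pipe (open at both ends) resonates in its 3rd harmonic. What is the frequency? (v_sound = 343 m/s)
fₙ = nv/(2L) = 167.3 Hz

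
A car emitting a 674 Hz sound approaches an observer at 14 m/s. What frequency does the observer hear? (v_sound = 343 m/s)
f_obs = f·v/(v − v_s) = 702.7 Hz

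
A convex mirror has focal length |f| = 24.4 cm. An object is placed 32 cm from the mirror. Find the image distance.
f = −24.4 cm (convex); 1/di = 1/f − 1/do → di = -13.84 cm (virtual image, behind mirror)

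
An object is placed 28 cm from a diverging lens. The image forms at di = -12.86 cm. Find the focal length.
1/f = 1/do + 1/di → f = -23.78 cm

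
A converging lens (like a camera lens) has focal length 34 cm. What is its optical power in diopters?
P = 1/f = 2.941 D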